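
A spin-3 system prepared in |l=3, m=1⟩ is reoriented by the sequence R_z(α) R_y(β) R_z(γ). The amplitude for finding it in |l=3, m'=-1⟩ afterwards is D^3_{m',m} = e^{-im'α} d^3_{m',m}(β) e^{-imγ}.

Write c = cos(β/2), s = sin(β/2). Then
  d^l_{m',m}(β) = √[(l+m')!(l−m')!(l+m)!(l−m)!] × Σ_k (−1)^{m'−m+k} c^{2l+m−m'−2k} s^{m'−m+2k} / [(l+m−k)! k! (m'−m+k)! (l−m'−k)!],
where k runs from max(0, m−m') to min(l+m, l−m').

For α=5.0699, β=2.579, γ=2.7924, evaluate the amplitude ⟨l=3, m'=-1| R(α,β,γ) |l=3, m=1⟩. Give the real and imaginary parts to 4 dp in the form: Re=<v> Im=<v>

Split into d^3_{-1,1}(β=2.5790) × two z-phases.
c=cos(2.579000/2)=0.277601, s=sin(2.579000/2)=0.960696; N=√[2·24·24·2]=48.000000
k∈{2,3,4} keeps every argument non-negative
  k=2: (−1)^0·48.0000/(8)·0.2776^4·0.9607^2 = +0.032886
  k=3: (−1)^1·48.0000/(6)·0.2776^2·0.9607^4 = -0.525143
  k=4: (−1)^2·48.0000/(48)·0.2776^0·0.9607^6 = +0.786171
d^3_{-1,1}(2.5790) = +0.032886 -0.525143 +0.786171 = +0.293914
Phases: e^{-i·(-1)·5.0699}=+0.349944-0.936771i, e^{-i·(1)·2.7924}=-0.939649-0.342139i ⇒ D=-0.190847+0.223523i

Re=-0.1908 Im=0.2235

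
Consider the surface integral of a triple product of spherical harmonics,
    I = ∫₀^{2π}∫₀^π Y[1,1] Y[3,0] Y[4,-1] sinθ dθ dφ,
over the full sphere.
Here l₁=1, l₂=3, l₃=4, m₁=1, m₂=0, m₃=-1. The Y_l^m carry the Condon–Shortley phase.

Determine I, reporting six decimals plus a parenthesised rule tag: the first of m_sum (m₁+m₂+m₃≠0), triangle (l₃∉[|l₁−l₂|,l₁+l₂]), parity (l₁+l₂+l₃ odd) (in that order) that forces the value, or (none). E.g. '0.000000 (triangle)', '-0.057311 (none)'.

m-sum 0 ✓  L=8 even ✓  2≤4≤4 ✓
Π(2lᵢ+1) = 3×7×9 = 189
triangle coeff Δ(1,3,4) = 1/252
Σ_t [0,0]: t=0:+1/36 = 1/36
(3j)²=4/63 [(1 3 4; 0 0 0)], sign=+1
Σ_t [0,0]: t=0:+1/72 = 1/72
(3j)²=5/126 [(1 3 4; 1 0 -1)], sign=-1
⇒ 4πI² = 10/21
I = (-1)√(10/21/(4π)) = -0.19466390
No selection rule forces the value: the integral is nonzero (none).

-0.194664 (none)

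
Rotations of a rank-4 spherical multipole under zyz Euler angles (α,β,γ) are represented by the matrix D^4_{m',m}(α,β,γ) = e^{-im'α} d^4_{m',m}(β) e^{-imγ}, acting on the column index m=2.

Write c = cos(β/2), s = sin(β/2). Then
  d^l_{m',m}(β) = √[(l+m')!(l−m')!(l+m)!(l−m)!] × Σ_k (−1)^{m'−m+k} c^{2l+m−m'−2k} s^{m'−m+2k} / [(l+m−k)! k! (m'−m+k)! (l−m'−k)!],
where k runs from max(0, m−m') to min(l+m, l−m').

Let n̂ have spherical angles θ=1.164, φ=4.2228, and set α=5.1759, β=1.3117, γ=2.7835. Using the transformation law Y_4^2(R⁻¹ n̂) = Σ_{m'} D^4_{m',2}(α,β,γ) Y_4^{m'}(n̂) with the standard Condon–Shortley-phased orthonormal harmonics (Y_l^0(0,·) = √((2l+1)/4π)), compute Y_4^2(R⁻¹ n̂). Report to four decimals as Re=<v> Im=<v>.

Need the full column D^4_{m',2} for m'=−4..4 at α=5.1759, β=1.3117, γ=2.7835.
cos(β/2)=0.792530, sin(β/2)=0.609833
d^4_{-4,2}: single k=6 term ⇒ +0.170953;  D = -0.143799+0.092448i
d^4_{-3,2}: k∈[5..6] ⇒ +0.471289 -0.093016 = +0.378273;  D = -0.325239-0.193159i
d^4_{-2,2}: k∈[4..6] ⇒ +0.818461 -0.387685 +0.019129 = +0.449905;  D = +0.032550-0.448726i
d^4_{-1,2}: k∈[3..5] ⇒ +1.002827 -0.890652 +0.105470 = +0.217645;  D = +0.201211-0.082968i
d^4_{0,2}: k∈[2..4] ⇒ +0.874253 -1.380373 +0.306492 = -0.199629;  D = -0.150583-0.131059i
d^4_{1,2}: k∈[1..3] ⇒ +0.508109 -1.504241 +0.593768 = -0.402364;  D = +0.100589-0.389588i
d^4_{2,2}: k∈[0..2] ⇒ +0.155641 -1.105852 +0.818461 = -0.131750;  D = +0.128833-0.027572i
d^4_{3,2}: k∈[0..1] ⇒ -0.448110 +0.795970 = +0.347860;  D = -0.217199-0.271718i
d^4_{4,2}: single k=0 term ⇒ +0.487635;  D = +0.204582-0.442644i
Y_4^{m'}(θ=1.164,φ=4.2228) and Σ D·Y over m':
  (-0.1438+0.0924i)·(-0.1190+0.2915i)  (-0.3252-0.1932i)·(+0.3816-0.0391i)  (+0.0325-0.4487i)·(-0.0151-0.0225i)  (+0.2012-0.0830i)·(+0.1539-0.2889i)  (-0.1506-0.1311i)·(-0.0887+0.0000i)  (+0.1006-0.3896i)·(-0.1539-0.2889i)  (+0.1288-0.0276i)·(-0.0151+0.0225i)  (-0.2172-0.2717i)·(-0.3816-0.0391i)  (+0.2046-0.4426i)·(-0.1190-0.2915i)
Y_4^2(R⁻¹ n̂) = -0.342145-0.027709i

Re=-0.3421 Im=-0.0277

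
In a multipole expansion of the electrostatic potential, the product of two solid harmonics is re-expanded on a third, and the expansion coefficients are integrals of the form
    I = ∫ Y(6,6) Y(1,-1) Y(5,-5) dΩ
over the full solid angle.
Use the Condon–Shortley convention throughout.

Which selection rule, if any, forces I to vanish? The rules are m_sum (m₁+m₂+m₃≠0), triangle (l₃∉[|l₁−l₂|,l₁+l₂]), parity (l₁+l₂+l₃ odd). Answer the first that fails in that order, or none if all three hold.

none

m₁+m₂+m₃ = 6 − 1 − 5 = 0  ✓
triangle: |6−1|=5 ≤ l₃=5 ≤ 6+1=7  ✓
parity: l₁+l₂+l₃ = 12 is even  ✓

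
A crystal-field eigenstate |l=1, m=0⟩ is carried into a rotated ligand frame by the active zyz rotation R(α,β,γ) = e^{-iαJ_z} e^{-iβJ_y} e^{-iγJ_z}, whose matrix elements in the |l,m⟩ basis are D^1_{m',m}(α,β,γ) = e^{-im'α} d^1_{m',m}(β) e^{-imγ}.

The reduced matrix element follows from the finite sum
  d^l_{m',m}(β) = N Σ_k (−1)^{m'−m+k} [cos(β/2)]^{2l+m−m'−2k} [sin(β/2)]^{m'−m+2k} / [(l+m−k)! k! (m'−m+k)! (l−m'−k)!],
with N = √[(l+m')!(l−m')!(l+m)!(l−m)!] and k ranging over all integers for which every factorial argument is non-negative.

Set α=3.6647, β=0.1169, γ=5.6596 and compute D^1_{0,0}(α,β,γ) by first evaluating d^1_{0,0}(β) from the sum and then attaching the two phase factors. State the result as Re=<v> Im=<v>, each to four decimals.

Re=0.9932 Im=0.0000

Split into d^1_{0,0}(β=0.1169) × two z-phases.
c=cos(0.116900/2)=0.998292, s=sin(0.116900/2)=0.058417; N=√[1·1·1·1]=1.000000
The bounds max(0,m−m')=0 and min(l+m,l−m')=1 give 2 terms
  k=0: (−1)^0·1.0000/(1)·0.9983^2·0.0584^0 = +0.996587
  k=1: (−1)^1·1.0000/(1)·0.9983^0·0.0584^2 = -0.003413
d^1_{0,0}(0.1169) = +0.996587 -0.003413 = +0.993175
Attach z-rotation phases: D = e^{-i(0)(3.6647)}·(+0.993175)·e^{-i(0)(5.6596)} = +0.993175+0.000000i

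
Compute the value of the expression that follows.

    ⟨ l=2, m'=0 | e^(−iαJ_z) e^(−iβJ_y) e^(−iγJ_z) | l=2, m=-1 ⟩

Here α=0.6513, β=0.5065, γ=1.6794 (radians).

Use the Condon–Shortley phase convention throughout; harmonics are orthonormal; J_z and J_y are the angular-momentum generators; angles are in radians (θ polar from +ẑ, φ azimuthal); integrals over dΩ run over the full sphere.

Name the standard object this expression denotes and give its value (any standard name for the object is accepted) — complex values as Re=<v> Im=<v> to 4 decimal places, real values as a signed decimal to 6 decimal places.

This is a Wigner D-matrix element — the rotation-matrix element ⟨l m'| R(α,β,γ) |l m⟩ in the angular-momentum basis.
First d^2_{0,-1}(β=0.5065), then the phase factors e^{-i(0)α} and e^{-i(-1)γ}:
c=cos(0.506500/2)=0.968103, s=sin(0.506500/2)=0.250552; N=√[2·2·1·6]=4.898979
k: max(0,(-1)−(0))=0 … min(2+(-1),2−(0))=1
  k=0: (−1)^1·4.8990/(2)·0.9681^3·0.2506^1 = -0.556850
  k=1: (−1)^2·4.8990/(2)·0.9681^1·0.2506^3 = +0.037298
d^2_{0,-1}(0.5065) = -0.556850 +0.037298 = -0.519551
D = (+1.000000+0.000000i)·(-0.519551)·(-0.108390+0.994108i) = +0.056314-0.516490i

Wigner D-matrix element, Re=0.0563 Im=-0.5165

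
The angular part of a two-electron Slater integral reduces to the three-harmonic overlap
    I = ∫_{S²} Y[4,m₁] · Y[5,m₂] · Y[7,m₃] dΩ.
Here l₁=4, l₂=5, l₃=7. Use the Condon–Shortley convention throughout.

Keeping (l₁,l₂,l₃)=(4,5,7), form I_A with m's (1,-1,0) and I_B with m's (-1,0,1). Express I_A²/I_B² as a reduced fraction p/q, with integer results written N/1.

84/2645

l's match ⇒ only the (l;m) 3-j factors differ between A and B.
A: triangle coeff Δ(4,5,7) = 1/6126120; Σ_t [0,2]: t=0:+1/41472 t=1:−1/34560 t=2:+1/345600 = -1/518400; (3j)²=7/36465 [(4 5 7; 1 -1 0)], sign=+1
B: triangle coeff Δ(4,5,7) = 1/6126120; Σ_t [0,2]: t=0:+1/172800 t=1:−1/27648 t=2:+1/51840 = -23/2073600; (3j)²=529/87516 [(4 5 7; -1 0 1)], sign=-1
I_A²/I_B² = (7/36465)/(529/87516) = 84/2645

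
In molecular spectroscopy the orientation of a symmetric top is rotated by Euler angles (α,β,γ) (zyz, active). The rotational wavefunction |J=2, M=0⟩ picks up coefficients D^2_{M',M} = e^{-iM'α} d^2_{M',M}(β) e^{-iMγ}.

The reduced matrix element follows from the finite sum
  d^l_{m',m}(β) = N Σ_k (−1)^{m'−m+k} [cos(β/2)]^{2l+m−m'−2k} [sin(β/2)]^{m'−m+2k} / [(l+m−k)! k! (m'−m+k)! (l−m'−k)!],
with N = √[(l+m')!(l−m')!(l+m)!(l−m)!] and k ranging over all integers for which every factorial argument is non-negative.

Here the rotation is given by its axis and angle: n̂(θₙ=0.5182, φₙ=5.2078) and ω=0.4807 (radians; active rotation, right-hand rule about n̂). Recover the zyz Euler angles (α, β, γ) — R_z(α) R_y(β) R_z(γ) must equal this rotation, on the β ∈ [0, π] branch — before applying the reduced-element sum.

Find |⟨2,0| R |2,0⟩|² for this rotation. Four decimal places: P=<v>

Axis–angle → zyz. n̂ = (sinθₙcosφₙ, sinθₙsinφₙ, cosθₙ) = (+0.235471, -0.435767, +0.868712), ω = 0.4807.
R = I cosω + sinω [n̂]ₓ + (1−cosω) n̂n̂ᵀ gives
  R = [+0.892955, -0.413321, -0.178317; +0.390064, +0.908192, -0.151783; +0.224681, +0.065980, +0.972196]
β = atan2(√(R₁₃²+R₂₃²), R₃₃) = 0.236363; α = atan2(R₂₃, R₁₃) mod 2π = 3.846782; γ = atan2(R₃₂, −R₃₁) mod 2π = 2.855960
Split into d^2_{0,0}(β=0.2364) × two z-phases.
c=cos(0.236363/2)=0.993025, s=sin(0.236363/2)=0.117907; N=√[2·2·2·2]=4.000000
k: max(0,(0)−(0))=0 … min(2+(0),2−(0))=2
  k=0: (−1)^0·4.0000/(4)·0.9930^4·0.1179^0 = +0.972389
  k=1: (−1)^1·4.0000/(1)·0.9930^2·0.1179^2 = -0.054835
  k=2: (−1)^2·4.0000/(4)·0.9930^0·0.1179^4 = +0.000193
d^2_{0,0}(0.2364) = +0.972389 -0.054835 +0.000193 = +0.917748
|D^2_{0,0}|² = |d^2_{0,0}(β)|² = (+0.917748)² = 0.842261 (the z-rotation phases have unit modulus)

P=0.8423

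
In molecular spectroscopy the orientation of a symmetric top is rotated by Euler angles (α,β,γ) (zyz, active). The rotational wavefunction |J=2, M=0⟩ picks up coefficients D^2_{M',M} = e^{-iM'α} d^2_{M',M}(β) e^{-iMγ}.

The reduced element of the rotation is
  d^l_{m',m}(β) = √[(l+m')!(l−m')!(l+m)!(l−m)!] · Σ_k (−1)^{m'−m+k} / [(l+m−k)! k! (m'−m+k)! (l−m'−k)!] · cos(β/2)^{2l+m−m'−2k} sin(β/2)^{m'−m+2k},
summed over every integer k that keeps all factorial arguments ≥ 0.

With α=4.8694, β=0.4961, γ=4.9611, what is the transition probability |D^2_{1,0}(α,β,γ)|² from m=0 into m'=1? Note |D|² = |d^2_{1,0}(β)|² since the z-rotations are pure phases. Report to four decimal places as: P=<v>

First d^2_{1,0}(β=0.4961), then the phase factors e^{-i(1)α} and e^{-i(0)γ}:
With c≡cos(β/2)=0.969393 and s≡sin(β/2)=0.245514, N=[6·1·2·2]^{1/2}=4.898979
k: max(0,(0)−(1))=0 … min(2+(0),2−(1))=1
  k=0: (−1)^1·4.8990/(2)·0.9694^3·0.2455^1 = -0.547837
  k=1: (−1)^2·4.8990/(2)·0.9694^1·0.2455^3 = +0.035140
d^2_{1,0}(0.4961) = -0.547837 +0.035140 = -0.512697
|D^2_{1,0}|² = |d^2_{1,0}(β)|² = (-0.512697)² = 0.262858 (the z-rotation phases have unit modulus)

P=0.2629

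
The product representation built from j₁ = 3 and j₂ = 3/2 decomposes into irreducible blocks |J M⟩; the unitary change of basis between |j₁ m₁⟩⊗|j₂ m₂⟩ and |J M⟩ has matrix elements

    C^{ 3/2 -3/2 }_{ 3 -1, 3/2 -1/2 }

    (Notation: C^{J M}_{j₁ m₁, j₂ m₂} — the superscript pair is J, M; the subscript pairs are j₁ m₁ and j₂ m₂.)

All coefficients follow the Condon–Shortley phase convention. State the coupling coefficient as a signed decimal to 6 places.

j₁+j₂−J=3  J+j₁−j₂=3  J−j₁+j₂=0  j₁+j₂+J+1=7
(j₁±m₁, j₂±m₂, J±M) = (2,4,1,2,0,3)
P² = 576/35
sum k=1..1:
  [1] −1/12 = -1/12
S = -1/12
C² = P²·S² = 4/35 ; C = -0.338062

-0.338062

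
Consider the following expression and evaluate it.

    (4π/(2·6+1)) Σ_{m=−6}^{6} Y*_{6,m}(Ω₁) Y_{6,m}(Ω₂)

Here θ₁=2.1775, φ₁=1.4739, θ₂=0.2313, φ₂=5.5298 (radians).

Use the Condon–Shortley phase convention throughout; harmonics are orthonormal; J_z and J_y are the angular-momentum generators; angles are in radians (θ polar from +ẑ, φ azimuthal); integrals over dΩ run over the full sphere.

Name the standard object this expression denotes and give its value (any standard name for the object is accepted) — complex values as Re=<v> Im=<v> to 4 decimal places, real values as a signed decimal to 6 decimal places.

This sum is the spherical-harmonic addition theorem: it equals the Legendre polynomial P_l(cos γ) of the angle γ between the two directions.
Term-by-term m-sum for l=6 (normalisation 4π/13 = 0.966644):
  term(m=-6) = (0.000007, 0.000007)   from Y*(Ω₁)=(-0.124115, 0.081561), Y(Ω₂)=(-0.000013, -0.000069)
  term(m=-5) = (-0.000052, 0.000365)   from Y*(Ω₁)=(-0.166298, -0.315963), Y(Ω₂)=(-0.000836, -0.000604)
  term(m=-4) = (-0.003381, 0.001916)   from Y*(Ω₁)=(0.387582, -0.158225), Y(Ω₂)=(-0.009208, 0.001186)
  term(m=-3) = (-0.006196, -0.002610)   from Y*(Ω₁)=(0.033993, 0.113626), Y(Ω₂)=(-0.036059, 0.043747)
  term(m=-2) = (0.017755, 0.067335)   from Y*(Ω₁)=(0.294235, -0.057745), Y(Ω₂)=(0.014859, 0.231766)
  term(m=-1) = (-0.084913, 0.110207)   from Y*(Ω₁)=(0.023618, 0.242985), Y(Ω₂)=(0.415659, 0.389863)
  term(m=+0) = (0.124997, 0.000000)   from Y*(Ω₁)=(0.240333, -0.000000), Y(Ω₂)=(0.520099, 0.000000)
  term(m=+1) = (-0.084913, -0.110207)   from Y*(Ω₁)=(-0.023618, 0.242985), Y(Ω₂)=(-0.415659, 0.389863)
  term(m=+2) = (0.017755, -0.067335)   from Y*(Ω₁)=(0.294235, 0.057745), Y(Ω₂)=(0.014859, -0.231766)
  term(m=+3) = (-0.006196, 0.002610)   from Y*(Ω₁)=(-0.033993, 0.113626), Y(Ω₂)=(0.036059, 0.043747)
  term(m=+4) = (-0.003381, -0.001916)   from Y*(Ω₁)=(0.387582, 0.158225), Y(Ω₂)=(-0.009208, -0.001186)
  term(m=+5) = (-0.000052, -0.000365)   from Y*(Ω₁)=(0.166298, -0.315963), Y(Ω₂)=(0.000836, -0.000604)
  term(m=+6) = (0.000007, -0.000007)   from Y*(Ω₁)=(-0.124115, -0.081561), Y(Ω₂)=(-0.000013, 0.000069)
Σ over m = (-0.028563, 0.000000); ×(4π/13) → (-0.027611, 0.000000). Real part: -0.027611

Legendre polynomial (addition theorem), -0.027611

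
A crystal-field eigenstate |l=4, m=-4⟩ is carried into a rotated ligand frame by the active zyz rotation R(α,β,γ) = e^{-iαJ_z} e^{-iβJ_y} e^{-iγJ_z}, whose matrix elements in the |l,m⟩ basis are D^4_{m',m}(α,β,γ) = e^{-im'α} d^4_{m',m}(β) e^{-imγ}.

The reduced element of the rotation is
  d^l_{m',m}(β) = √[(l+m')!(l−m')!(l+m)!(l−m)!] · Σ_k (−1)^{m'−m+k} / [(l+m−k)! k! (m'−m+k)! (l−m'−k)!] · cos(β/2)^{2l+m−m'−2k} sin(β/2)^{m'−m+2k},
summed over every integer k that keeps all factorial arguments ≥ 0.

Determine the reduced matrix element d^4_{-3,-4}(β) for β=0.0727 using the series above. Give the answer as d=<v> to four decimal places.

d^4_{-3,-4}(β=0.0727) via the finite sum:
Half-angle: c=0.999339, s=0.036342. N=√(1·5040·1·40320)=14255.272709
k: max(0,(-4)−(-3))=0 … min(4+(-4),4−(-3))=0
  k=0: (−1)^1·14255.2727/(5040)·0.9993^7·0.0363^1 = -0.102316
d^4_{-3,-4}(0.0727) = -0.102316

d=-0.1023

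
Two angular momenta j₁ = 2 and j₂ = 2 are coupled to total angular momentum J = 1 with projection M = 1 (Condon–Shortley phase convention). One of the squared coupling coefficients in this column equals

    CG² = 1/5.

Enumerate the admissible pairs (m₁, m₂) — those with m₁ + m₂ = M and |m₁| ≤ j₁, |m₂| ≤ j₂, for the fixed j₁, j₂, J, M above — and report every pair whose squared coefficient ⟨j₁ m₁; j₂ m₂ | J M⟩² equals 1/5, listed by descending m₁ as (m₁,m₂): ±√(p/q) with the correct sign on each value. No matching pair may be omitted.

Admissible pairs with m₁+m₂ = M = 1: (-1,2), (0,1), (1,0), (2,-1)
  (m₁,m₂)=(2,-1): CG² = 1/5, CG = +√(1/5)   ← matches the target
  (m₁,m₂)=(1,0): CG² = 3/10, CG = −√(3/10)
  (m₁,m₂)=(0,1): CG² = 3/10, CG = +√(3/10)
  (m₁,m₂)=(-1,2): CG² = 1/5, CG = −√(1/5)   ← matches the target
Pairs with CG² = 1/5: (2,-1): +√(1/5); (-1,2): −√(1/5)

(2,-1): +√(1/5); (-1,2): −√(1/5)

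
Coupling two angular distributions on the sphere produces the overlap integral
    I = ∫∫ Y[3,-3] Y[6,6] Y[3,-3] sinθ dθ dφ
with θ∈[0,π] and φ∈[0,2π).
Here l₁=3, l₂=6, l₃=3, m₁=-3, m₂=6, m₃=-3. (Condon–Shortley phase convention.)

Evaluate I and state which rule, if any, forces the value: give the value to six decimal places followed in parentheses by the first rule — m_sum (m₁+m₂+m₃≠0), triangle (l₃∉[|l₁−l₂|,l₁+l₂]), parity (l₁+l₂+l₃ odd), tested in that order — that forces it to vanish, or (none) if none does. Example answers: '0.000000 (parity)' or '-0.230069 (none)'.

0.360342 (none)

Checks pass: Σm=0; 12 even; l₃=3∈[3,9].
(2·3+1)(2·6+1)(2·3+1) = 637
Δ: 6! 0! 6! / 13! → 1/12012
sum: t=3:−1/1296 = -1/1296
3j²(3 6 3; 0 0 0) = Δ·Π!·Σ² = 100/3003  (sign +1)
sum: t=6:+1/518400 = 1/518400
3j²(3 6 3; -3 6 -3) = Δ·Π!·Σ² = 1/13  (sign +1)
combine: 4πI² = 637·100/3003·1/13 = 700/429
take √, sign +1: I = 0.36034246
No selection rule forces the value: the integral is nonzero (none).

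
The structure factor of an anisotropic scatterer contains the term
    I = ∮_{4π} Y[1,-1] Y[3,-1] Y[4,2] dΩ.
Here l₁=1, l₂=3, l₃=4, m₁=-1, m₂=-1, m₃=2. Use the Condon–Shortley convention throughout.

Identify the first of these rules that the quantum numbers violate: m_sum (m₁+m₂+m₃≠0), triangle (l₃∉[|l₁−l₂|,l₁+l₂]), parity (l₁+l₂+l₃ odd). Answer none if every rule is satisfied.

Σmᵢ = 0  ✓
l₃∈[|l₁−l₂|,l₁+l₂]=[2,4], have l₃=4  ✓
Σlᵢ = 8 ⇒ even  ✓

none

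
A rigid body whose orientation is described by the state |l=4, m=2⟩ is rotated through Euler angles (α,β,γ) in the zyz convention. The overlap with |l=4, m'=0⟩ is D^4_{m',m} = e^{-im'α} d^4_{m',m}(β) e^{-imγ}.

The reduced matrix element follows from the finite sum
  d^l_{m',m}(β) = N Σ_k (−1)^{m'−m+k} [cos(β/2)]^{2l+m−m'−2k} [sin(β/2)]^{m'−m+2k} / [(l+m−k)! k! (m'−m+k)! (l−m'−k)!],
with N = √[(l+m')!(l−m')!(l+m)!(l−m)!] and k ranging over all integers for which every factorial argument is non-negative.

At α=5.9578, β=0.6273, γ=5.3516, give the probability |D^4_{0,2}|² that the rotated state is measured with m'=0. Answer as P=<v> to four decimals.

P=0.2388

Split into d^4_{0,2}(β=0.6273) × two z-phases.
With c≡cos(β/2)=0.951214 and s≡sin(β/2)=0.308533, N=[24·24·720·2]^{1/2}=910.735966
k∈{2,3,4} keeps every argument non-negative
  k=2: (−1)^0·910.7360/(96)·0.9512^6·0.3085^2 = +0.668948
  k=3: (−1)^1·910.7360/(36)·0.9512^4·0.3085^4 = -0.187675
  k=4: (−1)^2·910.7360/(96)·0.9512^2·0.3085^6 = +0.007404
d^4_{0,2}(0.6273) = +0.668948 -0.187675 +0.007404 = +0.488677
|D^4_{0,2}|² = |d^4_{0,2}(β)|² = (+0.488677)² = 0.238805 (the z-rotation phases have unit modulus)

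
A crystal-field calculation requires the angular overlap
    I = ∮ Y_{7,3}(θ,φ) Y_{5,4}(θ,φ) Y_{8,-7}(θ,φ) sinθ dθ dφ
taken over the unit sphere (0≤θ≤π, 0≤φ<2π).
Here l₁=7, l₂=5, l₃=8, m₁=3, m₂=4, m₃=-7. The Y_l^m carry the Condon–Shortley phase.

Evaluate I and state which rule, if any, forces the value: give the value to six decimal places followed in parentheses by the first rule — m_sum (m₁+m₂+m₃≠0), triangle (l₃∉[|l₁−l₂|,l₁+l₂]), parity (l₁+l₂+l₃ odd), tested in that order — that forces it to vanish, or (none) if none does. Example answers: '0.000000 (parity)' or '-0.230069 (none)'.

0.161070 (none)

m-sum 0 ✓  L=20 even ✓  2≤8≤12 ✓
Π(2lᵢ+1) = 15×11×17 = 2805
triangle coeff Δ(7,5,8) = 1/814773960
Σ_t [0,4]: t=0:+1/87091200 t=1:−1/4976640 t=2:+1/2073600 t=3:−1/4976640 t=4:+1/87091200 = 1/9676800
(3j)²=360/46189 [(7 5 8; 0 0 0)], sign=+1
Σ_t [3,4]: t=3:−1/1567641600 t=4:+1/10450944000 = -17/31352832000
(3j)²=17/1140 [(7 5 8; 3 4 -7)], sign=+1
⇒ 4πI² = 1530/4693
I = (+1)√(1530/4693/(4π)) = 0.16107031
No selection rule forces the value: the integral is nonzero (none).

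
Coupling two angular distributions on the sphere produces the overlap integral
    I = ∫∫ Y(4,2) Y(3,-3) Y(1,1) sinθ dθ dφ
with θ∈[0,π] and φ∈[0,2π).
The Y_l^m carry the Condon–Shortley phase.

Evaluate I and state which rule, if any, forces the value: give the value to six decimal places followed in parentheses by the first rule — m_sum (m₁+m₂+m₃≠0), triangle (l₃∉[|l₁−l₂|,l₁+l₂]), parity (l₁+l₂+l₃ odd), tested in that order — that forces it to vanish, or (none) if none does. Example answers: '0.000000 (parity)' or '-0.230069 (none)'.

Rules hold: Σm=0, L=8 even, 1≤1≤7.
N = 9·7·3 = 189
Δ = 6!·2!·0!/9! = 1/252
Racah Σ t=3..3: t=3:−1/36 = -1/36
⇒ 3j(4 3 1; 0 0 0)² = 4/63, sgn +1
Racah Σ t=0..0: t=0:+1/1440 = 1/1440
⇒ 3j(4 3 1; 2 -3 1)² = 1/252, sgn +1
4πI² = N·(3j₀)²·(3jₘ)² = 1/21
I = +1·√(0.047619/4π) = 0.06155813
No selection rule forces the value: the integral is nonzero (none).

0.061558 (none)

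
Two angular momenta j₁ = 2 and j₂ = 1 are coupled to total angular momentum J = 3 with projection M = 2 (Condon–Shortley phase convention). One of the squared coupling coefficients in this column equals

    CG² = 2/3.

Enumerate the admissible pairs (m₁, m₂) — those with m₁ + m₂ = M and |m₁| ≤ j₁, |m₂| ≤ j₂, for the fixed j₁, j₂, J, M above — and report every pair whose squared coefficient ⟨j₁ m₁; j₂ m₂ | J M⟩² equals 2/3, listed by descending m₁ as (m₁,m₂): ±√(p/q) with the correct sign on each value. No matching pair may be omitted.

(1,1): +√(2/3)

Admissible pairs with m₁+m₂ = M = 2: (1,1), (2,0)
  (m₁,m₂)=(2,0): CG² = 1/3, CG = +√(1/3)
  (m₁,m₂)=(1,1): CG² = 2/3, CG = +√(2/3)   ← matches the target
Pairs with CG² = 2/3: (1,1): +√(2/3)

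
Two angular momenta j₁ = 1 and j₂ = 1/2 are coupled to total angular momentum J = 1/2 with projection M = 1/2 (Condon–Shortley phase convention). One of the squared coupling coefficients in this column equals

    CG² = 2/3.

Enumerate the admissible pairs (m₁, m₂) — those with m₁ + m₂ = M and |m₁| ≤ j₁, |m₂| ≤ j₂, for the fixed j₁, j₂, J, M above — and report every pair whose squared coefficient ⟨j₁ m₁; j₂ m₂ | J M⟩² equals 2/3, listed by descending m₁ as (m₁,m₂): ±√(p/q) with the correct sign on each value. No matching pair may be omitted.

Admissible pairs with m₁+m₂ = M = 1/2: (0,1/2), (1,-1/2)
  (m₁,m₂)=(1,-1/2): CG² = 2/3, CG = +√(2/3)   ← matches the target
  (m₁,m₂)=(0,1/2): CG² = 1/3, CG = −√(1/3)
Pairs with CG² = 2/3: (1,-1/2): +√(2/3)

(1,-1/2): +√(2/3)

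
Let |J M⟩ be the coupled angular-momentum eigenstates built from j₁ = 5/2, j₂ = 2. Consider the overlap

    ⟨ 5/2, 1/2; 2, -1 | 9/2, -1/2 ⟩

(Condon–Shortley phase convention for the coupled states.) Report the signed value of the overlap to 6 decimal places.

+√(20/63) = +0.563436

√[10·0!5!4!/10! · 3!2!1!3!4!5!] = √(11520/7)
  +(−1)^0/∏(0,0,2,1,3,3)! = 1/72  (running 1/72)
⟨..|..⟩ = √(11520/7)·(1/72) = +0.563436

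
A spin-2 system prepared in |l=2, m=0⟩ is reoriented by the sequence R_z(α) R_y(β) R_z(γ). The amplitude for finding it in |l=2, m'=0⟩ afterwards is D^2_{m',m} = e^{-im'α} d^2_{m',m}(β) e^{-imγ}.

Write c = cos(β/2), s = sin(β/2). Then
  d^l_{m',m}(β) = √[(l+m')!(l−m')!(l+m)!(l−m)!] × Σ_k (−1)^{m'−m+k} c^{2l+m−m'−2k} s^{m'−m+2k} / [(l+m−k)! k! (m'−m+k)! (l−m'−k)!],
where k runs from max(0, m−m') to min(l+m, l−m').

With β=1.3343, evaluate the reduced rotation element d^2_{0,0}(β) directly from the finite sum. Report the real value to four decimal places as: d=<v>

d=-0.4177

d^2_{0,0}(β=1.3343) via the finite sum:
Half-angle: c=0.785588, s=0.618750. N=√(2·2·2·2)=4.000000
k: max(0,(0)−(0))=0 … min(2+(0),2−(0))=2
  k=0: (−1)^0·4.0000/(4)·0.7856^4·0.6187^0 = +0.380873
  k=1: (−1)^1·4.0000/(1)·0.7856^2·0.6187^2 = -0.945104
  k=2: (−1)^2·4.0000/(4)·0.7856^0·0.6187^4 = +0.146575
d^2_{0,0}(1.3343) = +0.380873 -0.945104 +0.146575 = -0.417657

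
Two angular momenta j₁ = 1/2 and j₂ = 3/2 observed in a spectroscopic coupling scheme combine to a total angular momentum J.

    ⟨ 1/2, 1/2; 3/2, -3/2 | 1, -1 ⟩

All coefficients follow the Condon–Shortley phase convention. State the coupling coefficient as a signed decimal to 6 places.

+0.866025  (= +√(3/4))

triangle: 1!·0!·2!/4! = 2/24
(j±m)!: 1!·0!·0!·3!·0!·2! = 12
prefactor² = (2J+1)·Δ·N² = 3
  k=0: +1/(0!·1!·0!·0!·0!·2!) = 1/2
Σ = 1/2  ⇒  CG² = 3·(1/2)² = 3/4
CG = +√(3/4) = +0.866025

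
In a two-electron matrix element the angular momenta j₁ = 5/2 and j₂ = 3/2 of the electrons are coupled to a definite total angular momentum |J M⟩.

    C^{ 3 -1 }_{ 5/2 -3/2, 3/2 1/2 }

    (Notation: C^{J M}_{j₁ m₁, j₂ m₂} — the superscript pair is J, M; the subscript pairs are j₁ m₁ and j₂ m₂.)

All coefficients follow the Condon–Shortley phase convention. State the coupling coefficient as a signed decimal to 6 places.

j₁+j₂−J=1  J+j₁−j₂=4  J−j₁+j₂=2  j₁+j₂+J+1=8
(j₁±m₁, j₂±m₂, J±M) = (1,4,2,1,2,4)
P² = 96/5
sum k=0..1:
  [0] +1/48 = 1/48
  [1] −1/6 = -1/6
S = -7/48
C² = P²·S² = 49/120 ; C = -0.639010

−√(49/120) = -0.639010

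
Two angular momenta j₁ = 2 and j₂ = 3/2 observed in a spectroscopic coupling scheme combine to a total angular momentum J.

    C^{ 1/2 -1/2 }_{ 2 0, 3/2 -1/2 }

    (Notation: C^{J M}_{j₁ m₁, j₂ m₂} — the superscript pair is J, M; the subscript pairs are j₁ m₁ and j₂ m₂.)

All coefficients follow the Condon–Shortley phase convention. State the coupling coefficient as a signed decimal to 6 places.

j₁+j₂−J=3  J+j₁−j₂=1  J−j₁+j₂=0  j₁+j₂+J+1=5
(j₁±m₁, j₂±m₂, J±M) = (2,2,1,2,0,1)
P² = 4/5
sum k=1..1:
  [1] −1/2 = -1/2
S = -1/2
C² = P²·S² = 1/5 ; C = -0.447214

-0.447214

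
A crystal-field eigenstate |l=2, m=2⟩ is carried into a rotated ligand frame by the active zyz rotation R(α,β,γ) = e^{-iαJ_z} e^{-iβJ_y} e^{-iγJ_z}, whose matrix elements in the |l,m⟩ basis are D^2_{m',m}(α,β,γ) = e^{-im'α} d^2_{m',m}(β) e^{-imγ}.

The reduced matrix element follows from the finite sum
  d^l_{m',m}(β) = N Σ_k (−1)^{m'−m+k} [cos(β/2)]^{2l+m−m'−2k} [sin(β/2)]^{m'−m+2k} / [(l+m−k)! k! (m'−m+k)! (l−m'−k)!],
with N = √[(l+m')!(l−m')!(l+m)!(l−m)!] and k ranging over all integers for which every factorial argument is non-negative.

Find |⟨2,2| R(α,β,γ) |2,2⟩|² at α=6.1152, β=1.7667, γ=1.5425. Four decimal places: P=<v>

Split into d^2_{2,2}(β=1.7667) × two z-phases.
With c≡cos(β/2)=0.634566 and s≡sin(β/2)=0.772869, N=[24·1·24·1]^{1/2}=24.000000
k: max(0,(2)−(2))=0 … min(2+(2),2−(2))=0
  k=0: (−1)^0·24.0000/(24)·0.6346^4·0.7729^0 = +0.162146
d^2_{2,2}(1.7667) = +0.162146
|D^2_{2,2}|² = |d^2_{2,2}(β)|² = (+0.162146)² = 0.026291 (the z-rotation phases have unit modulus)

P=0.0263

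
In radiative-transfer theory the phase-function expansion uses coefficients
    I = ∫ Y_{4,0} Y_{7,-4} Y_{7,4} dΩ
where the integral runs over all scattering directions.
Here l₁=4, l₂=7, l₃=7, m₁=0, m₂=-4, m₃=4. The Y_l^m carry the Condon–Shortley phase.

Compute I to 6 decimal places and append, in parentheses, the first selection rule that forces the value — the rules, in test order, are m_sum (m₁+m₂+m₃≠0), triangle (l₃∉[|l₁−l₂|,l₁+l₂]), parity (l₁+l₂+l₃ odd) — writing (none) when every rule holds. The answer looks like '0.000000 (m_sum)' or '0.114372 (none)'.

m-sum 0 ✓  L=18 even ✓  3≤7≤11 ✓
Π(2lᵢ+1) = 9×15×15 = 2025
triangle coeff Δ(4,7,7) = 1/58198140
Σ_t [0,4]: t=0:+1/17418240 t=1:−1/622080 t=2:+1/230400 t=3:−1/622080 t=4:+1/17418240 = 1/806400
(3j)²=2268/230945 [(4 7 7; 0 0 0)], sign=-1
Σ_t [0,3]: t=0:+1/17418240 t=1:−1/2903040 t=2:+1/5806080 t=3:−1/130636800 = -1/8164800
(3j)²=11264/1322685 [(4 7 7; 0 -4 4)], sign=+1
⇒ 4πI² = 2985984/17631601
I = (-1)√(2985984/17631601/(4π)) = -0.11608950
No selection rule forces the value: the integral is nonzero (none).

-0.116089 (none)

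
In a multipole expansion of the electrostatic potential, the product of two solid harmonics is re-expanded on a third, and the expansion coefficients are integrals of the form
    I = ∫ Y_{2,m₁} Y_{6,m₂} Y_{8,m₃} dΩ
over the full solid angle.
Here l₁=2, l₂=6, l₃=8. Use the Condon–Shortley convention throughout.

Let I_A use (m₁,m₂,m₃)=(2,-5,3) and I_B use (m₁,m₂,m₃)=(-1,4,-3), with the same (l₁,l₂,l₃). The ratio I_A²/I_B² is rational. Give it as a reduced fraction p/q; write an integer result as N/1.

Same 2,6,8: normalisation and zero-m 3j drop out of the ratio.
A: Δ: 0! 4! 12! / 17! → 1/30940; sum: t=0:+1/958003200 = 1/958003200; 3j²(2 6 8; 2 -5 3) = Δ·Π!·Σ² = 1/6188  (sign -1)
B: Δ: 0! 4! 12! / 17! → 1/30940; sum: t=0:+1/43545600 = 1/43545600; 3j²(2 6 8; -1 4 -3) = Δ·Π!·Σ² = 11/3094  (sign -1)
I_A²/I_B² = (1/6188)/(11/3094) = 1/22

1/22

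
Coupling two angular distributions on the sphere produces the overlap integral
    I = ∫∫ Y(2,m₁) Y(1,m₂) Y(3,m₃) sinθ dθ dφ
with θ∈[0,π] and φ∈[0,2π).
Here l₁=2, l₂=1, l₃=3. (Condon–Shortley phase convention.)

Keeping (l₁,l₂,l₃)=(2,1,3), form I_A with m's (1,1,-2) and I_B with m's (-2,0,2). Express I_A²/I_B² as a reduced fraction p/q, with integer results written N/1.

2/1

Shared (l₁,l₂,l₃)=(2,1,3): N and (l;000)² cancel in I_A²/I_B².
A: Δ = 0!·4!·2!/7! = 1/105; Racah Σ t=0..0: t=0:+1/12 = 1/12; ⇒ 3j(2 1 3; 1 1 -2)² = 2/21, sgn -1
B: Δ = 0!·4!·2!/7! = 1/105; Racah Σ t=0..0: t=0:+1/24 = 1/24; ⇒ 3j(2 1 3; -2 0 2)² = 1/21, sgn -1
I_A²/I_B² = (2/21)/(1/21) = 2/1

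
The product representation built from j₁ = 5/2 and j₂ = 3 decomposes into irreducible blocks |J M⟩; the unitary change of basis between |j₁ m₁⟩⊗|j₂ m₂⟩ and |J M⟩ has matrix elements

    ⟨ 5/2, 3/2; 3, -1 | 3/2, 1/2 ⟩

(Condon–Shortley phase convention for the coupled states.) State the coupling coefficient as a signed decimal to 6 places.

triangle: 4!*1!*2!/8! = 48/40320
(j±m)!: 4!*1!*2!*4!*2!*1! = 2304
prefactor² = (2J+1)*Δ*N² = 384/35
  k=0: +1/(0!*4!*1!*2!*0!*0!) = 1/48
  k=1: −1/(1!*3!*0!*1!*1!*1!) = -1/6
Σ = -7/48  ⇒  CG² = 384/35*(-7/48)² = 7/30
CG = −√(7/30) = -0.483046

-0.483046  (= −√(7/30))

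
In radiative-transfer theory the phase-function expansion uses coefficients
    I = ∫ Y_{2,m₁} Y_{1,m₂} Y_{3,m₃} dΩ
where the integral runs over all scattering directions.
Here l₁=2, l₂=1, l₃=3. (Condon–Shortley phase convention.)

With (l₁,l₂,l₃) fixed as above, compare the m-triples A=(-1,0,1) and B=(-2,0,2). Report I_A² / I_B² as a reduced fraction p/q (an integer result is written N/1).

Same 2,1,3: normalisation and zero-m 3j drop out of the ratio.
A: Δ: 0! 4! 2! / 7! → 1/105; sum: t=0:+1/6 = 1/6; 3j²(2 1 3; -1 0 1) = Δ·Π!·Σ² = 8/105  (sign +1)
B: Δ: 0! 4! 2! / 7! → 1/105; sum: t=0:+1/24 = 1/24; 3j²(2 1 3; -2 0 2) = Δ·Π!·Σ² = 1/21  (sign -1)
I_A²/I_B² = (8/105)/(1/21) = 8/5

8/5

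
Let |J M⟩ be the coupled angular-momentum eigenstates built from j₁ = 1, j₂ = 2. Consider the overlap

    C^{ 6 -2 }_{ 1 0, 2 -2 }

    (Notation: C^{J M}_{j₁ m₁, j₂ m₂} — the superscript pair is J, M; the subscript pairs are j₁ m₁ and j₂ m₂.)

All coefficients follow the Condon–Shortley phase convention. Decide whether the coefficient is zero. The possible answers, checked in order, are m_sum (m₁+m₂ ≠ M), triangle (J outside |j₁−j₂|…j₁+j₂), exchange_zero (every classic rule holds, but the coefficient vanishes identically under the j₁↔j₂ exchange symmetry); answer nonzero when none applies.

triangle

m-sum: m₁+m₂ = 0+(-2) = -2, M = -2  ✓
triangle: need |j₁−j₂| ≤ J ≤ j₁+j₂, i.e. J ∈ [1, 3]; J = 6 is outside ✗ ⇒ coefficient is 0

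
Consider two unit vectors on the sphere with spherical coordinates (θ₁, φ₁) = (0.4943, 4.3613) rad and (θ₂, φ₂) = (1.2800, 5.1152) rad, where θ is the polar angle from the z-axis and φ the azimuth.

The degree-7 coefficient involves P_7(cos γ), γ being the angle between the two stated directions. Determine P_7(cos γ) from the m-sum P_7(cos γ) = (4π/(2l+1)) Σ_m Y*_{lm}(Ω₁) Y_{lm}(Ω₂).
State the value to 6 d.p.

0.322693

Term-by-term m-sum for l=7 (normalisation 4π/15 = 0.837758):
  m=-7: (0.001709, -0.002096) × (-0.117173, 0.351326) = (0.000536, 0.000846)  (running Σ = (0.000536, 0.000846))
  m=-6: (0.009586, 0.016147) × (0.310493, 0.274931) = (-0.001463, 0.007649)  (running Σ = (-0.000927, 0.008495))
  m=-5: (-0.078656, 0.014691) × (0.018369, -0.008721) = (-0.001317, 0.000956)  (running Σ = (-0.002244, 0.009451))
  m=-4: (0.038353, -0.228300) × (0.013842, 0.342022) = (0.078614, 0.009958)  (running Σ = (0.076371, 0.019408))
  m=-3: (0.387323, 0.220497) × (0.132728, 0.050318) = (0.040314, 0.048755)  (running Σ = (0.116684, 0.068164))
  m=-2: (-0.369934, 0.312971) × (-0.197451, 0.205603) = (0.008696, -0.137856)  (running Σ = (0.125380, -0.069693))
  m=-1: (-0.020828, -0.056868) × (0.071747, 0.168377) = (0.008081, -0.007587)  (running Σ = (0.133461, -0.077280))
  m=0: (-0.445799, -0.000000) × (-0.265285, 0.000000) = (0.118264, 0.000000)  (running Σ = (0.251725, -0.077280))
  m=1: (0.020828, -0.056868) × (-0.071747, 0.168377) = (0.008081, 0.007587)  (running Σ = (0.259806, -0.069693))
  m=2: (-0.369934, -0.312971) × (-0.197451, -0.205603) = (0.008696, 0.137856)  (running Σ = (0.268502, 0.068164))
  m=3: (-0.387323, 0.220497) × (-0.132728, 0.050318) = (0.040314, -0.048755)  (running Σ = (0.308815, 0.019408))
  m=4: (0.038353, 0.228300) × (0.013842, -0.342022) = (0.078614, -0.009958)  (running Σ = (0.387429, 0.009451))
  m=5: (0.078656, 0.014691) × (-0.018369, -0.008721) = (-0.001317, -0.000956)  (running Σ = (0.386113, 0.008495))
  m=6: (0.009586, -0.016147) × (0.310493, -0.274931) = (-0.001463, -0.007649)  (running Σ = (0.384650, 0.000846))
  m=7: (-0.001709, -0.002096) × (0.117173, 0.351326) = (0.000536, -0.000846)  (running Σ = (0.385186, -0.000000))
Σ over m = (0.385186, -0.000000); ×(4π/15) → (0.322693, -0.000000). Real part: 0.322693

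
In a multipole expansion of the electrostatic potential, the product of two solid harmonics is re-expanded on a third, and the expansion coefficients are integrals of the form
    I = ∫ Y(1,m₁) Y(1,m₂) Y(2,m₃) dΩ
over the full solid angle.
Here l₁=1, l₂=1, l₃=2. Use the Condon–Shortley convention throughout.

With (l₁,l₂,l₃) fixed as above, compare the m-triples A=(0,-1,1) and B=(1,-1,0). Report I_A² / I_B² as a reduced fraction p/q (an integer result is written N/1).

l's match ⇒ only the (l;m) 3-j factors differ between A and B.
A: triangle coeff Δ(1,1,2) = 1/30; Σ_t [0,0]: t=0:+1/2 = 1/2; (3j)²=1/10 [(1 1 2; 0 -1 1)], sign=-1
B: triangle coeff Δ(1,1,2) = 1/30; Σ_t [0,0]: t=0:+1/4 = 1/4; (3j)²=1/30 [(1 1 2; 1 -1 0)], sign=+1
I_A²/I_B² = (1/10)/(1/30) = 3/1

3/1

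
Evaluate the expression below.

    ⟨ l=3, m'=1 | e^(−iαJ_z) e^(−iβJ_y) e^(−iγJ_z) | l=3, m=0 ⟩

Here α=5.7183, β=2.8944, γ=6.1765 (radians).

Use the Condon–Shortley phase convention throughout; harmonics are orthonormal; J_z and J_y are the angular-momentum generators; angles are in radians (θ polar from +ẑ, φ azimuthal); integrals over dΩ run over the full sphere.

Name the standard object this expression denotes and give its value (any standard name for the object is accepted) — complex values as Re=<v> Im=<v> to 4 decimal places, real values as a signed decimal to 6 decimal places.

Wigner D-matrix element, Re=-0.3312 Im=-0.2099

This is a Wigner D-matrix element — the rotation-matrix element ⟨l m'| R(α,β,γ) |l m⟩ in the angular-momentum basis.
Split into d^3_{1,0}(β=2.8944) × two z-phases.
Half-angle: c=0.123282, s=0.992372. N=√(24·2·6·6)=41.569219
k: max(0,(0)−(1))=0 … min(3+(0),3−(1))=2
  k=0: (−1)^1·41.5692/(12)·0.1233^5·0.9924^1 = -0.000098
  k=1: (−1)^2·41.5692/(4)·0.1233^3·0.9924^3 = +0.019030
  k=2: (−1)^3·41.5692/(12)·0.1233^1·0.9924^5 = -0.411019
d^3_{1,0}(2.8944) = -0.000098 +0.019030 -0.411019 = -0.392087
Attach z-rotation phases: D = e^{-i(1)(5.7183)}·(-0.392087)·e^{-i(0)(6.1765)} = -0.331176-0.209892i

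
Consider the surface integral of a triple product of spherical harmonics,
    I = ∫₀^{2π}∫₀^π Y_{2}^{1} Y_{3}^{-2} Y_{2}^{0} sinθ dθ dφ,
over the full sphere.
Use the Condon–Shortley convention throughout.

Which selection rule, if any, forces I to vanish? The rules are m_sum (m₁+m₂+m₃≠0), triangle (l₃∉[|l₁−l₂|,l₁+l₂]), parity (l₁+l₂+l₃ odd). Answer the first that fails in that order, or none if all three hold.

m₁+m₂+m₃ = 1 − 2 + 0 = -1  ✗
triangle: |2−3|=1 ≤ l₃=2 ≤ 2+3=5
parity: l₁+l₂+l₃ = 7 is odd

m_sum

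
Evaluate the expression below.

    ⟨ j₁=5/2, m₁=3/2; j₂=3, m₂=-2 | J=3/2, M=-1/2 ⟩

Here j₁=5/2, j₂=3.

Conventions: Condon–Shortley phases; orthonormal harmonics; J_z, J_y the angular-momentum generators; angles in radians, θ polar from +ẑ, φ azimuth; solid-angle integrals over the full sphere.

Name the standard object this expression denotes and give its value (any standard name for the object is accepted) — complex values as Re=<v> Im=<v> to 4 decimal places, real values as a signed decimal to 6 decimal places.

Clebsch–Gordan coefficient, −√(1/21) ≈ -0.218218

This is a Clebsch–Gordan (vector-coupling) coefficient.
√[4·4!1!2!/8! · 4!1!1!5!1!2!] = √(192/7)
  +(−1)^0/∏(0,4,1,1,0,1)! = 1/24  (running 1/24)
  +(−1)^1/∏(1,3,0,0,1,2)! = -1/12  (running -1/24)
⟨..|..⟩ = √(192/7)·(-1/24) = -0.218218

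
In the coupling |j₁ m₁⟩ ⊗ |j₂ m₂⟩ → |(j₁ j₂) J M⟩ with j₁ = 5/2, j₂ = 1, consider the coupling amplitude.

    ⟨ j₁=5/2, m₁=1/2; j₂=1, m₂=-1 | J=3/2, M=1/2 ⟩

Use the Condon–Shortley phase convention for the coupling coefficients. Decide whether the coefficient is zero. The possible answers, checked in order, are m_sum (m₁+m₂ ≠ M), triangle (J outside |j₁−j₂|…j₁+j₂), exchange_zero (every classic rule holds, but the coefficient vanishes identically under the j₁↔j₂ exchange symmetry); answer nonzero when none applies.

m-sum: m₁+m₂ = 1/2+(-1) = -1/2, M = 1/2  ✗ ⇒ coefficient is 0

m_sum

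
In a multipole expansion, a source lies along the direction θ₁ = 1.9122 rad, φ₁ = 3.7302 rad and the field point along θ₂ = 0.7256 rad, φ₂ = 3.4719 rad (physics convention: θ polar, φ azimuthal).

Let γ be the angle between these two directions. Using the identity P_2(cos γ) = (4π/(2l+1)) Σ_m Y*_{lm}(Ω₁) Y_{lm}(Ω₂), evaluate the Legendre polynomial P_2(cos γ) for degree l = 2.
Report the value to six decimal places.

Summing Y*_{l m}(θ₁,φ₁)·Y_{l m}(θ₂,φ₂) over m ∈ [−2, 2]; prefactor 4π/(2·2+1) = 2.513274:
  m=-2: Y*=(0.131530, 0.316750)  Y=(0.134309, -0.104370)  product (0.050725, 0.028815)
  m=-1: Y*=(0.202713, 0.135319)  Y=(-0.362783, 0.124387)  product (-0.090373, -0.023877)
  m=+0: Y*=(-0.209327, -0.000000)  Y=(0.214141, 0.000000)  product (-0.044825, -0.000000)
  m=+1: Y*=(-0.202713, 0.135319)  Y=(0.362783, 0.124387)  product (-0.090373, 0.023877)
  m=+2: Y*=(0.131530, -0.316750)  Y=(0.134309, 0.104370)  product (0.050725, -0.028815)
Total Σ_m = (-0.124121, 0.000000). Multiply by 2.513274: (-0.311951, 0.000000). P_2(cos γ) = -0.311951

-0.311951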